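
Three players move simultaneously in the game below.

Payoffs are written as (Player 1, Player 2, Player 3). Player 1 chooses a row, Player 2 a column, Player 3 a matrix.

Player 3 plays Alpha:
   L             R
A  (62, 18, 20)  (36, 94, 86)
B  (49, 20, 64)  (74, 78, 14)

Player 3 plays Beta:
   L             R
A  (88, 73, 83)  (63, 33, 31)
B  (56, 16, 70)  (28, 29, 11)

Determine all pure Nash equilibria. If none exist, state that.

For each strategy profile, look for a profitable unilateral deviation.
(A, L, Alpha): Player 2 can switch to R (18 → 94). Not NE.
(A, L, Beta): Player 1 gets 88, best alternative 56; Player 2 gets 73, best alternative 33; Player 3 gets 83, best alternative 20. No profitable deviation — NE.
(A, R, Alpha): Player 1 can switch to B (36 → 74). Not NE.
(A, R, Beta): Player 2 can switch to L (33 → 73). Not NE.
(B, L, Alpha): Player 1 can switch to A (49 → 62). Not NE.
(B, L, Beta): Player 1 can switch to A (56 → 88). Not NE.
(B, R, Alpha): Player 1 gets 74, best alternative 36; Player 2 gets 78, best alternative 20; Player 3 gets 14, best alternative 11. No profitable deviation — NE.
(B, R, Beta): Player 1 can switch to A (28 → 63). Not NE.

(A, L, Beta), (B, R, Alpha)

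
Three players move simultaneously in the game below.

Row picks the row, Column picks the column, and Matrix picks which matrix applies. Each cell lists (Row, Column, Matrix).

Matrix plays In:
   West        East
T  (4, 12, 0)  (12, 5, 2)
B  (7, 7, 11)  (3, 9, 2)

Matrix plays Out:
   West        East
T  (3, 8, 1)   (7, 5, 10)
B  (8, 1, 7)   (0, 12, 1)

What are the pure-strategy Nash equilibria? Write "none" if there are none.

none

Check each profile: it is a Nash equilibrium iff no player can strictly gain by switching unilaterally.
(T, West, In): Row can switch to B (4 → 7). Not NE.
(T, West, Out): Row can switch to B (3 → 8). Not NE.
(T, East, In): Column can switch to West (5 → 12). Not NE.
(T, East, Out): Column can switch to West (5 → 8). Not NE.
(B, West, In): Column can switch to East (7 → 9). Not NE.
(B, West, Out): Column can switch to East (1 → 12). Not NE.
(B, East, In): Row can switch to T (3 → 12). Not NE.
(B, East, Out): Row can switch to T (0 → 7). Not NE.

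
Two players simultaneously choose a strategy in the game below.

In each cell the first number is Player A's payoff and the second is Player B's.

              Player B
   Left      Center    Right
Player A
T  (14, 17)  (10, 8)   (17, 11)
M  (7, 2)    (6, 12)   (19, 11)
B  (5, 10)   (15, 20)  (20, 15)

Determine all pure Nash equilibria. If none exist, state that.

Check each profile: it is a Nash equilibrium iff no player can strictly gain by switching unilaterally.
(T, Left): Player A gets 14, best alternative 7; Player B gets 17, best alternative 11. No profitable deviation — NE.
(T, Center): Player A can switch to B (10 → 15). Not NE.
(T, Right): Player A can switch to M (17 → 19). Not NE.
(M, Left): Player A can switch to T (7 → 14). Not NE.
(M, Center): Player A can switch to T (6 → 10). Not NE.
(M, Right): Player A can switch to B (19 → 20). Not NE.
(B, Left): Player A can switch to T (5 → 14). Not NE.
(B, Center): Player A gets 15, best alternative 10; Player B gets 20, best alternative 15. No profitable deviation — NE.
(B, Right): Player B can switch to Center (15 → 20). Not NE.

Pure-strategy Nash equilibria: (T, Left) and (B, Center)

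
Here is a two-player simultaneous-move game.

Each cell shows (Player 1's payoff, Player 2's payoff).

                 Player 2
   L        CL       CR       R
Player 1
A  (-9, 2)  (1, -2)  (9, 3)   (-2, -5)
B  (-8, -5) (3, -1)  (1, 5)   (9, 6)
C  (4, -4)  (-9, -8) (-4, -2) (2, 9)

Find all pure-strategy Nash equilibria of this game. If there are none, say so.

For each player, find the best response to each opponent profile; mutual best responses are the pure NE.
Player 1 against L: payoffs -9, -8, 4 → best response C.
Player 1 against CL: payoffs 1, 3, -9 → best response B.
Player 1 against CR: payoffs 9, 1, -4 → best response A.
Player 1 against R: payoffs -2, 9, 2 → best response B.
Player 2 against A: payoffs 2, -2, 3, -5 → best response CR.
Player 2 against B: payoffs -5, -1, 5, 6 → best response R.
Player 2 against C: payoffs -4, -8, -2, 9 → best response R.
Mutual best responses: (A, CR); (B, R).

Pure-strategy Nash equilibria: (A, CR), (B, R)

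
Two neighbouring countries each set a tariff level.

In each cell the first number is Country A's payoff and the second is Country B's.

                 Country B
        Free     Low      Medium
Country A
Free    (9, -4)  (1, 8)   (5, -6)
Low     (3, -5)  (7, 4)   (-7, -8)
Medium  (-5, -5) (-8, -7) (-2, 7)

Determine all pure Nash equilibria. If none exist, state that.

Check each profile: it is a Nash equilibrium iff no player can strictly gain by switching unilaterally.
(Free, Free): Country B can switch to Low (-4 → 8). Not NE.
(Free, Low): Country A can switch to Low (1 → 7). Not NE.
(Free, Medium): Country B can switch to Free (-6 → -4). Not NE.
(Low, Free): Country A can switch to Free (3 → 9). Not NE.
(Low, Low): Country A gets 7, best alternative 1; Country B gets 4, best alternative -5. No profitable deviation — NE.
(Low, Medium): Country A can switch to Free (-7 → 5). Not NE.
(Medium, Free): Country A can switch to Free (-5 → 9). Not NE.
(Medium, Low): Country A can switch to Free (-8 → 1). Not NE.
(Medium, Medium): Country A can switch to Free (-2 → 5). Not NE.

(Low, Low)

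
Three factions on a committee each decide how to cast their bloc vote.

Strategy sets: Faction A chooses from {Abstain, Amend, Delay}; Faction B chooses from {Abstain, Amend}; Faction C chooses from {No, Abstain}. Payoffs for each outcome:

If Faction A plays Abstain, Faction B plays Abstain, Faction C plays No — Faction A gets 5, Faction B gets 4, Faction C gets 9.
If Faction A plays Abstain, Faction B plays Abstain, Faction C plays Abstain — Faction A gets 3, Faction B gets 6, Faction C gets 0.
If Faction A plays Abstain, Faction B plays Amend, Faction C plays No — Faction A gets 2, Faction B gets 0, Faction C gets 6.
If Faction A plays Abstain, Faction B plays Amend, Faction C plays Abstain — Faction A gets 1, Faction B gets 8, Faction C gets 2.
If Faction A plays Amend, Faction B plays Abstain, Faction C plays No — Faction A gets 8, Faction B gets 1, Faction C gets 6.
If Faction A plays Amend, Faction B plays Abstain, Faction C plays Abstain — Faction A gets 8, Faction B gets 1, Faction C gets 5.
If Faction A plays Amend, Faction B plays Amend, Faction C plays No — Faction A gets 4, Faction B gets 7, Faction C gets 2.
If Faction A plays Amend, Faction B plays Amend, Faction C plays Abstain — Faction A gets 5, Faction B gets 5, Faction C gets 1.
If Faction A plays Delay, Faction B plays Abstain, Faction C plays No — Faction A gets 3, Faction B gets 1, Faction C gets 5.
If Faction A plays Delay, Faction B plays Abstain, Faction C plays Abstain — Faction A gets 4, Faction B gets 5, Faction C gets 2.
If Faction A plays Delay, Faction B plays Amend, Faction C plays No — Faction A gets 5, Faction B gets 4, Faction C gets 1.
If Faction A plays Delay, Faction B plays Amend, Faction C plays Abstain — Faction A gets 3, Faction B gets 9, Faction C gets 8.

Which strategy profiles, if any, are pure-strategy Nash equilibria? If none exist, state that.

none

Check each profile: it is a Nash equilibrium iff no player can strictly gain by switching unilaterally.
(Abstain, Abstain, No): Faction A can switch to Amend (5 → 8). Not NE.
(Abstain, Abstain, Abstain): Faction A can switch to Amend (3 → 8). Not NE.
(Abstain, Amend, No): Faction A can switch to Amend (2 → 4). Not NE.
(Abstain, Amend, Abstain): Faction A can switch to Amend (1 → 5). Not NE.
(Amend, Abstain, No): Faction B can switch to Amend (1 → 7). Not NE.
(Amend, Abstain, Abstain): Faction B can switch to Amend (1 → 5). Not NE.
(Amend, Amend, No): Faction A can switch to Delay (4 → 5). Not NE.
(Amend, Amend, Abstain): Faction C can switch to No (1 → 2). Not NE.
(Delay, Abstain, No): Faction A can switch to Abstain (3 → 5). Not NE.
(Delay, Abstain, Abstain): Faction A can switch to Amend (4 → 8). Not NE.
(The remaining 2 profiles each have a profitable deviation by the same check.)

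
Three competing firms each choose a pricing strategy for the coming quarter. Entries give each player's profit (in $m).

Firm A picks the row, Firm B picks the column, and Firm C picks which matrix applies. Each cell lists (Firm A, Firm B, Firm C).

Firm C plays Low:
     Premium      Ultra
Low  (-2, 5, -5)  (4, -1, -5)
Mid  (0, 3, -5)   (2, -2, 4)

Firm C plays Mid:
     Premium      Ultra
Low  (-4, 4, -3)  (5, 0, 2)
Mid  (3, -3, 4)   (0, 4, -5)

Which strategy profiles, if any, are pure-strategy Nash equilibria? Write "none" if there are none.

Firm A against (Premium, Low): payoffs -2, 0 → best response Mid.
Firm A against (Premium, Mid): payoffs -4, 3 → best response Mid.
Firm A against (Ultra, Low): payoffs 4, 2 → best response Low.
Firm A against (Ultra, Mid): payoffs 5, 0 → best response Low.
Firm B against (Low, Low): payoffs 5, -1 → best response Premium.
Firm B against (Low, Mid): payoffs 4, 0 → best response Premium.
Firm B against (Mid, Low): payoffs 3, -2 → best response Premium.
Firm B against (Mid, Mid): payoffs -3, 4 → best response Ultra.
Firm C against (Low, Premium): payoffs -5, -3 → best response Mid.
Firm C against (Low, Ultra): payoffs -5, 2 → best response Mid.
Firm C against (Mid, Premium): payoffs -5, 4 → best response Mid.
Firm C against (Mid, Ultra): payoffs 4, -5 → best response Low.
No profile is a mutual best response for all players.

No pure-strategy Nash equilibrium.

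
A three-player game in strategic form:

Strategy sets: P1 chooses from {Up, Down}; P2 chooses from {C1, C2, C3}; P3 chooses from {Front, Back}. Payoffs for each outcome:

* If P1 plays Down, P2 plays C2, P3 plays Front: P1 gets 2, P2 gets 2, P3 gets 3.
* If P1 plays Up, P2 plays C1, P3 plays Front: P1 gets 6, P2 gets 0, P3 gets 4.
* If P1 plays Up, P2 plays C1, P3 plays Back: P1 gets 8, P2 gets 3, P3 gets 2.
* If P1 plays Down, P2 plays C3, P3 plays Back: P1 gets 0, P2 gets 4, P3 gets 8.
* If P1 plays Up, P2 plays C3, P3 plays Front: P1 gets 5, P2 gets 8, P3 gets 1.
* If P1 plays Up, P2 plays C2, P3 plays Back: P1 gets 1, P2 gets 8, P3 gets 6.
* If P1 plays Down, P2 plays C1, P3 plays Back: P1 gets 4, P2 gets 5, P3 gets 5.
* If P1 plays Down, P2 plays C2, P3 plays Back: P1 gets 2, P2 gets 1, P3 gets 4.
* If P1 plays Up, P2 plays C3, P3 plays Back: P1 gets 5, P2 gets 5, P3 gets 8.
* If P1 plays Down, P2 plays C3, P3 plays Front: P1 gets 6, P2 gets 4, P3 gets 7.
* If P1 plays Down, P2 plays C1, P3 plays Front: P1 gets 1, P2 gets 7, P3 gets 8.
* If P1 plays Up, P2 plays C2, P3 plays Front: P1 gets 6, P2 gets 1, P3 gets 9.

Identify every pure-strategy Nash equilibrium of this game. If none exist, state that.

P1 against (C1, Front): payoffs 6, 1 → best response Up.
P1 against (C1, Back): payoffs 8, 4 → best response Up.
P1 against (C2, Front): payoffs 6, 2 → best response Up.
P1 against (C2, Back): payoffs 1, 2 → best response Down.
P1 against (C3, Front): payoffs 5, 6 → best response Down.
P1 against (C3, Back): payoffs 5, 0 → best response Up.
P2 against (Up, Front): payoffs 0, 1, 8 → best response C3.
P2 against (Up, Back): payoffs 3, 8, 5 → best response C2.
P2 against (Down, Front): payoffs 7, 2, 4 → best response C1.
P2 against (Down, Back): payoffs 5, 1, 4 → best response C1.
P3 against (Up, C1): payoffs 4, 2 → best response Front.
P3 against (Up, C2): payoffs 9, 6 → best response Front.
P3 against (Up, C3): payoffs 1, 8 → best response Back.
P3 against (Down, C1): payoffs 8, 5 → best response Front.
P3 against (Down, C2): payoffs 3, 4 → best response Back.
P3 against (Down, C3): payoffs 7, 8 → best response Back.
No profile is a mutual best response for all players.

There is no pure-strategy Nash equilibrium.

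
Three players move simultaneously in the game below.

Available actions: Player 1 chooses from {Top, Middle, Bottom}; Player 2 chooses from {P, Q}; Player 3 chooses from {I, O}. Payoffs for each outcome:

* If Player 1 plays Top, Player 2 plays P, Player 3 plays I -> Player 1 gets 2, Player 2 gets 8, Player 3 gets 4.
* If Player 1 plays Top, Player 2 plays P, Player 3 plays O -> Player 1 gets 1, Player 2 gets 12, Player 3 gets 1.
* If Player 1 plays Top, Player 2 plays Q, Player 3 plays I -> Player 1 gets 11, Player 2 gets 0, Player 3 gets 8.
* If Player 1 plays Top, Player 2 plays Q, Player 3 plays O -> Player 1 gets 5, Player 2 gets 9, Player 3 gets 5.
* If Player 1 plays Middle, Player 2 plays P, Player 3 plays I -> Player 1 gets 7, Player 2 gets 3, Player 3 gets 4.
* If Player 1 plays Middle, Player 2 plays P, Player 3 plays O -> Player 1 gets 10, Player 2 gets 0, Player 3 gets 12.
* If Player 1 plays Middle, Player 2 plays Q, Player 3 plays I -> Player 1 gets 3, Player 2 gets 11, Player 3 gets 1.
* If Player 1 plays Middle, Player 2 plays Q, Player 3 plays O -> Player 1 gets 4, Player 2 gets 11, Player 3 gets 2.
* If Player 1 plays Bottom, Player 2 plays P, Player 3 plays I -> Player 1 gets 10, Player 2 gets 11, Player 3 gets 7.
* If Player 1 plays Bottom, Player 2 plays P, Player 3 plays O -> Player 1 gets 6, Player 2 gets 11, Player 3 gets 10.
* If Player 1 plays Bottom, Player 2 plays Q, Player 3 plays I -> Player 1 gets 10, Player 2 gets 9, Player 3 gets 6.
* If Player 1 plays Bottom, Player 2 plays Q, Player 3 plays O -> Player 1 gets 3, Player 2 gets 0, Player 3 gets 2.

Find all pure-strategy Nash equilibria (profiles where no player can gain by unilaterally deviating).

none

Player 1 against (P, I): payoffs 2, 7, 10 → best response Bottom.
Player 1 against (P, O): payoffs 1, 10, 6 → best response Middle.
Player 1 against (Q, I): payoffs 11, 3, 10 → best response Top.
Player 1 against (Q, O): payoffs 5, 4, 3 → best response Top.
Player 2 against (Top, I): payoffs 8, 0 → best response P.
Player 2 against (Top, O): payoffs 12, 9 → best response P.
Player 2 against (Middle, I): payoffs 3, 11 → best response Q.
Player 2 against (Middle, O): payoffs 0, 11 → best response Q.
Player 2 against (Bottom, I): payoffs 11, 9 → best response P.
Player 2 against (Bottom, O): payoffs 11, 0 → best response P.
Player 3 against (Top, P): payoffs 4, 1 → best response I.
Player 3 against (Top, Q): payoffs 8, 5 → best response I.
Player 3 against (Middle, P): payoffs 4, 12 → best response O.
Player 3 against (Middle, Q): payoffs 1, 2 → best response O.
Player 3 against (Bottom, P): payoffs 7, 10 → best response O.
Player 3 against (Bottom, Q): payoffs 6, 2 → best response I.
No profile is a mutual best response for all players.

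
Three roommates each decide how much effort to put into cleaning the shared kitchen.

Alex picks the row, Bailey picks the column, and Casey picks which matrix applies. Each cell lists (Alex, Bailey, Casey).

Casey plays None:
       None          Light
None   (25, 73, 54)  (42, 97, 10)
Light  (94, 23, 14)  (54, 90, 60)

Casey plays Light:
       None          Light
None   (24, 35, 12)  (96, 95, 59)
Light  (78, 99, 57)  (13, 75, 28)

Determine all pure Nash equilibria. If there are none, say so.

The pure Nash equilibria are (None, Light, Light) and (Light, None, Light) and (Light, Light, None).

Mark each player's best response to every combination of opponents' strategies; a profile where every player is best-responding is a pure Nash equilibrium.
Alex against (None, None): payoffs 25, 94 → best response Light.
Alex against (None, Light): payoffs 24, 78 → best response Light.
Alex against (Light, None): payoffs 42, 54 → best response Light.
Alex against (Light, Light): payoffs 96, 13 → best response None.
Bailey against (None, None): payoffs 73, 97 → best response Light.
Bailey against (None, Light): payoffs 35, 95 → best response Light.
Bailey against (Light, None): payoffs 23, 90 → best response Light.
Bailey against (Light, Light): payoffs 99, 75 → best response None.
Casey against (None, None): payoffs 54, 12 → best response None.
Casey against (None, Light): payoffs 10, 59 → best response Light.
Casey against (Light, None): payoffs 14, 57 → best response Light.
Casey against (Light, Light): payoffs 60, 28 → best response None.
Mutual best responses: (None, Light, Light); (Light, None, Light); (Light, Light, None).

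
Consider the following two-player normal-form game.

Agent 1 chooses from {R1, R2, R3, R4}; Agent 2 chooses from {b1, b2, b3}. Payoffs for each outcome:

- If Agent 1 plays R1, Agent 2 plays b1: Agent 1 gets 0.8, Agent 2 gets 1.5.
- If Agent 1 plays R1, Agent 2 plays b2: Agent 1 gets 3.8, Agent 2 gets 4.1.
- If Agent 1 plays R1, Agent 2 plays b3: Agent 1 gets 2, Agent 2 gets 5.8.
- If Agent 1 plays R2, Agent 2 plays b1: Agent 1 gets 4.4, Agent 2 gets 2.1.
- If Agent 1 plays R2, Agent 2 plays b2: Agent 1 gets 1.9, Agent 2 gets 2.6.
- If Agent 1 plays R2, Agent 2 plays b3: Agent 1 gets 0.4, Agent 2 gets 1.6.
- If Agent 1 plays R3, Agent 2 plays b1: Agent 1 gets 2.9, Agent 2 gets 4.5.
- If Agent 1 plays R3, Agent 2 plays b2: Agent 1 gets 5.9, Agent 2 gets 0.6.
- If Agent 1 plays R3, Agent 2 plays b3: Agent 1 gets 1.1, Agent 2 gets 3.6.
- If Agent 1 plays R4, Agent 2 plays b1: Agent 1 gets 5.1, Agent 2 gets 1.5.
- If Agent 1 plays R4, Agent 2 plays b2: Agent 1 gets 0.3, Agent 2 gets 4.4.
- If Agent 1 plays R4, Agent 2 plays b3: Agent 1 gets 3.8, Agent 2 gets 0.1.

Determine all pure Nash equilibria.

(R1, b1): Agent 1 can switch to R2 (0.8 → 4.4). Not NE.
(R1, b2): Agent 1 can switch to R3 (3.8 → 5.9). Not NE.
(R1, b3): Agent 1 can switch to R4 (2 → 3.8). Not NE.
(R2, b1): Agent 1 can switch to R4 (4.4 → 5.1). Not NE.
(R2, b2): Agent 1 can switch to R1 (1.9 → 3.8). Not NE.
(R2, b3): Agent 1 can switch to R1 (0.4 → 2). Not NE.
(R3, b1): Agent 1 can switch to R2 (2.9 → 4.4). Not NE.
(R3, b2): Agent 2 can switch to b1 (0.6 → 4.5). Not NE.
(R3, b3): Agent 1 can switch to R1 (1.1 → 2). Not NE.
(R4, b1): Agent 2 can switch to b2 (1.5 → 4.4). Not NE.
(The remaining 2 profiles each have a profitable deviation by the same check.)

There is no pure-strategy Nash equilibrium.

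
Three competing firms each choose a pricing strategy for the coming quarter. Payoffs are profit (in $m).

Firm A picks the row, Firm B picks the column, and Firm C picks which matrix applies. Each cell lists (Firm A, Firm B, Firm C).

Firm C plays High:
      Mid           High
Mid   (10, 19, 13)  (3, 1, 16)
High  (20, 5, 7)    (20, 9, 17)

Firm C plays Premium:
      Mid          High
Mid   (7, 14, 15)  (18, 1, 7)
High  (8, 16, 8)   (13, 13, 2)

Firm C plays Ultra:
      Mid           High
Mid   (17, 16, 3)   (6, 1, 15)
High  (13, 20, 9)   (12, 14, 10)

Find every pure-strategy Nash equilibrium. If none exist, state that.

(High, High, High)

Firm A against (Mid, High): payoffs 10, 20 → best response High.
Firm A against (Mid, Premium): payoffs 7, 8 → best response High.
Firm A against (Mid, Ultra): payoffs 17, 13 → best response Mid.
Firm A against (High, High): payoffs 3, 20 → best response High.
Firm A against (High, Premium): payoffs 18, 13 → best response Mid.
Firm A against (High, Ultra): payoffs 6, 12 → best response High.
Firm B against (Mid, High): payoffs 19, 1 → best response Mid.
Firm B against (Mid, Premium): payoffs 14, 1 → best response Mid.
Firm B against (Mid, Ultra): payoffs 16, 1 → best response Mid.
Firm B against (High, High): payoffs 5, 9 → best response High.
Firm B against (High, Premium): payoffs 16, 13 → best response Mid.
Firm B against (High, Ultra): payoffs 20, 14 → best response Mid.
Firm C against (Mid, Mid): payoffs 13, 15, 3 → best response Premium.
Firm C against (Mid, High): payoffs 16, 7, 15 → best response High.
Firm C against (High, Mid): payoffs 7, 8, 9 → best response Ultra.
Firm C against (High, High): payoffs 17, 2, 10 → best response High.
Mutual best responses: (High, High, High).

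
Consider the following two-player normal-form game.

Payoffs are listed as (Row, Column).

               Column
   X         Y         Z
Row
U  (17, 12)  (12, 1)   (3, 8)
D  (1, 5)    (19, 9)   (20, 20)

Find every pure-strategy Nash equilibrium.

(U, X) and (D, Z)

For each strategy profile, look for a profitable unilateral deviation.
(U, X): Row gets 17, best alternative 1; Column gets 12, best alternative 8. No profitable deviation — NE.
(U, Y): Row can switch to D (12 → 19). Not NE.
(U, Z): Row can switch to D (3 → 20). Not NE.
(D, X): Row can switch to U (1 → 17). Not NE.
(D, Y): Column can switch to Z (9 → 20). Not NE.
(D, Z): Row gets 20, best alternative 3; Column gets 20, best alternative 9. No profitable deviation — NE.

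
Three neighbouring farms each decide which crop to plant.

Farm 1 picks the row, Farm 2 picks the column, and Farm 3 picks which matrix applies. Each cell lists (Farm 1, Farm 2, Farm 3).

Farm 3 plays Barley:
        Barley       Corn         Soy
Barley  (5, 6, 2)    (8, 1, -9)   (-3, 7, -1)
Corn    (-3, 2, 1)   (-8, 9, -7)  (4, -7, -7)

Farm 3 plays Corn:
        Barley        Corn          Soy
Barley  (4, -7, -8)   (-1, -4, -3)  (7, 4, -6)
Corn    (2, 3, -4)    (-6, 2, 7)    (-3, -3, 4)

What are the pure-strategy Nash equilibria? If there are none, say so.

There is no pure-strategy Nash equilibrium.

For each player, find the best response to each opponent profile; mutual best responses are the pure NE.
Farm 1 against (Barley, Barley): payoffs 5, -3 → best response Barley.
Farm 1 against (Barley, Corn): payoffs 4, 2 → best response Barley.
Farm 1 against (Corn, Barley): payoffs 8, -8 → best response Barley.
Farm 1 against (Corn, Corn): payoffs -1, -6 → best response Barley.
Farm 1 against (Soy, Barley): payoffs -3, 4 → best response Corn.
Farm 1 against (Soy, Corn): payoffs 7, -3 → best response Barley.
Farm 2 against (Barley, Barley): payoffs 6, 1, 7 → best response Soy.
Farm 2 against (Barley, Corn): payoffs -7, -4, 4 → best response Soy.
Farm 2 against (Corn, Barley): payoffs 2, 9, -7 → best response Corn.
Farm 2 against (Corn, Corn): payoffs 3, 2, -3 → best response Barley.
Farm 3 against (Barley, Barley): payoffs 2, -8 → best response Barley.
Farm 3 against (Barley, Corn): payoffs -9, -3 → best response Corn.
Farm 3 against (Barley, Soy): payoffs -1, -6 → best response Barley.
Farm 3 against (Corn, Barley): payoffs 1, -4 → best response Barley.
Farm 3 against (Corn, Corn): payoffs -7, 7 → best response Corn.
Farm 3 against (Corn, Soy): payoffs -7, 4 → best response Corn.
No profile is a mutual best response for all players.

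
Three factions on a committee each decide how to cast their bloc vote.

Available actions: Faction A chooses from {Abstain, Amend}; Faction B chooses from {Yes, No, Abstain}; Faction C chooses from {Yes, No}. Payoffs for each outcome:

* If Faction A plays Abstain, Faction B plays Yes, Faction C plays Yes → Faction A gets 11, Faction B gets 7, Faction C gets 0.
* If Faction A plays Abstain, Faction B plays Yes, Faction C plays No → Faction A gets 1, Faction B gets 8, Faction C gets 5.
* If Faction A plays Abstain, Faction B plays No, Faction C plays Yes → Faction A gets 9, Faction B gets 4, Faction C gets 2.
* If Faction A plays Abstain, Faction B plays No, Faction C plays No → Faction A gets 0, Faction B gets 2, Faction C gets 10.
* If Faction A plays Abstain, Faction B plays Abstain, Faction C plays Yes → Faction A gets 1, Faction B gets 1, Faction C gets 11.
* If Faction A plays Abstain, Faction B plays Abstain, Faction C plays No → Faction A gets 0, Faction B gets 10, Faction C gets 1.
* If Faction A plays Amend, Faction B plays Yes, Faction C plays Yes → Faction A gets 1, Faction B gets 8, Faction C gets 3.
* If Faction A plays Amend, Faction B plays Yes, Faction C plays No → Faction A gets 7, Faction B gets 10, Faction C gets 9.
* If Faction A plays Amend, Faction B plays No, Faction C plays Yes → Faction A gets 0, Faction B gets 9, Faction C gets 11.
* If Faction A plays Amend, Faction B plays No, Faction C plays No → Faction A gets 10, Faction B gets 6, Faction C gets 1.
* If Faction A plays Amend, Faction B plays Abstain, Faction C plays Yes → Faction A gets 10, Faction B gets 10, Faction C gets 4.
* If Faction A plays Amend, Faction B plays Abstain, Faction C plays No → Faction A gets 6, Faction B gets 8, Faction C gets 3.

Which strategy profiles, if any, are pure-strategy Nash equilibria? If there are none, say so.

The pure Nash equilibria are (Amend, Yes, No) and (Amend, Abstain, Yes).

(Abstain, Yes, Yes): Faction C can switch to No (0 → 5). Not NE.
(Abstain, Yes, No): Faction A can switch to Amend (1 → 7). Not NE.
(Abstain, No, Yes): Faction B can switch to Yes (4 → 7). Not NE.
(Abstain, No, No): Faction A can switch to Amend (0 → 10). Not NE.
(Abstain, Abstain, Yes): Faction A can switch to Amend (1 → 10). Not NE.
(Abstain, Abstain, No): Faction A can switch to Amend (0 → 6). Not NE.
(Amend, Yes, Yes): Faction A can switch to Abstain (1 → 11). Not NE.
(Amend, Yes, No): Faction A gets 7, best alternative 1; Faction B gets 10, best alternative 8; Faction C gets 9, best alternative 3. No profitable deviation — NE.
(Amend, No, Yes): Faction A can switch to Abstain (0 → 9). Not NE.
(Amend, No, No): Faction B can switch to Yes (6 → 10). Not NE.
(Amend, Abstain, Yes): Faction A gets 10, best alternative 1; Faction B gets 10, best alternative 9; Faction C gets 4, best alternative 3. No profitable deviation — NE.
(Amend, Abstain, No): Faction B can switch to Yes (8 → 10). Not NE.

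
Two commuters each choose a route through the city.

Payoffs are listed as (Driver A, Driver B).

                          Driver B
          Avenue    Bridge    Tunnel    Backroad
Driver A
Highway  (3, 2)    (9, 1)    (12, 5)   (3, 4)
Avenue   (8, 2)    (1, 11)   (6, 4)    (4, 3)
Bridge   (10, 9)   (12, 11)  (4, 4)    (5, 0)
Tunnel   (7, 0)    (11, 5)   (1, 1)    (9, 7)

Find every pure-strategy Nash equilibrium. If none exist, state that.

The pure Nash equilibria are (Highway, Tunnel), (Bridge, Bridge), (Tunnel, Backroad).

(Highway, Avenue): Driver A can switch to Avenue (3 → 8). Not NE.
(Highway, Bridge): Driver A can switch to Bridge (9 → 12). Not NE.
(Highway, Tunnel): Driver A gets 12, best alternative 6; Driver B gets 5, best alternative 4. No profitable deviation — NE.
(Highway, Backroad): Driver A can switch to Avenue (3 → 4). Not NE.
(Avenue, Avenue): Driver A can switch to Bridge (8 → 10). Not NE.
(Avenue, Bridge): Driver A can switch to Highway (1 → 9). Not NE.
(Avenue, Tunnel): Driver A can switch to Highway (6 → 12). Not NE.
(Avenue, Backroad): Driver A can switch to Bridge (4 → 5). Not NE.
(Bridge, Avenue): Driver B can switch to Bridge (9 → 11). Not NE.
(Bridge, Bridge): Driver A gets 12, best alternative 11; Driver B gets 11, best alternative 9. No profitable deviation — NE.
(Bridge, Tunnel): Driver A can switch to Highway (4 → 12). Not NE.
(Bridge, Backroad): Driver A can switch to Tunnel (5 → 9). Not NE.
(Tunnel, Backroad): Driver A gets 9, best alternative 5; Driver B gets 7, best alternative 5. No profitable deviation — NE.
(The remaining 3 profiles each have a profitable deviation by the same check.)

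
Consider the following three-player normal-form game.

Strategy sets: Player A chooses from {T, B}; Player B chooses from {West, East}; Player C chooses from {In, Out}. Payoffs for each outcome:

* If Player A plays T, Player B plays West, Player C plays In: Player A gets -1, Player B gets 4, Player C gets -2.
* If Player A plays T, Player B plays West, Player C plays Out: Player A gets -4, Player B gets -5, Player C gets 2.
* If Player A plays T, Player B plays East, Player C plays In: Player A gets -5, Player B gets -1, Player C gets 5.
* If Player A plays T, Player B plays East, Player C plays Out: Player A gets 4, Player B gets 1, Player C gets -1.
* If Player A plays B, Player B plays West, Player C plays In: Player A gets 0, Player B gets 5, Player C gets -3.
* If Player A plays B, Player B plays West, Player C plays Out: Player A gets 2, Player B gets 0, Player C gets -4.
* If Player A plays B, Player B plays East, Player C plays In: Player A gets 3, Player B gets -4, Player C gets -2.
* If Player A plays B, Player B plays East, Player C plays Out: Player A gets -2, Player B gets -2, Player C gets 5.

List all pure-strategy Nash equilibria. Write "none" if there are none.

The unique pure-strategy Nash equilibrium is (B, West, In).

For each strategy profile, look for a profitable unilateral deviation.
(T, West, In): Player A can switch to B (-1 → 0). Not NE.
(T, West, Out): Player A can switch to B (-4 → 2). Not NE.
(T, East, In): Player A can switch to B (-5 → 3). Not NE.
(T, East, Out): Player C can switch to In (-1 → 5). Not NE.
(B, West, In): Player A gets 0, best alternative -1; Player B gets 5, best alternative -4; Player C gets -3, best alternative -4. No profitable deviation — NE.
(B, West, Out): Player C can switch to In (-4 → -3). Not NE.
(B, East, In): Player B can switch to West (-4 → 5). Not NE.
(B, East, Out): Player A can switch to T (-2 → 4). Not NE.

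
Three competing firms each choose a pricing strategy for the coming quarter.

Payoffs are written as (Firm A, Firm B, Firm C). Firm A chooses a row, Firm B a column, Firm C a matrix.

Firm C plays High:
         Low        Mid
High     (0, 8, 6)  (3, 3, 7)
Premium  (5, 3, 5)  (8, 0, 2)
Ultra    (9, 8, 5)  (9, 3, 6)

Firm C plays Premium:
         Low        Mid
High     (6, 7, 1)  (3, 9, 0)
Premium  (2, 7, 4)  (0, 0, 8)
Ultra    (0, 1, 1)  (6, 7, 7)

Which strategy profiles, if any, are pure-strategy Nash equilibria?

(Ultra, Low, High); (Ultra, Mid, Premium)

(High, Low, High): Firm A can switch to Premium (0 → 5). Not NE.
(High, Low, Premium): Firm B can switch to Mid (7 → 9). Not NE.
(High, Mid, High): Firm A can switch to Premium (3 → 8). Not NE.
(High, Mid, Premium): Firm A can switch to Ultra (3 → 6). Not NE.
(Premium, Low, High): Firm A can switch to Ultra (5 → 9). Not NE.
(Premium, Low, Premium): Firm A can switch to High (2 → 6). Not NE.
(Premium, Mid, High): Firm A can switch to Ultra (8 → 9). Not NE.
(Premium, Mid, Premium): Firm A can switch to High (0 → 3). Not NE.
(Ultra, Low, High): Firm A gets 9, best alternative 5; Firm B gets 8, best alternative 3; Firm C gets 5, best alternative 1. No profitable deviation — NE.
(Ultra, Low, Premium): Firm A can switch to High (0 → 6). Not NE.
(Ultra, Mid, High): Firm B can switch to Low (3 → 8). Not NE.
(Ultra, Mid, Premium): Firm A gets 6, best alternative 3; Firm B gets 7, best alternative 1; Firm C gets 7, best alternative 6. No profitable deviation — NE.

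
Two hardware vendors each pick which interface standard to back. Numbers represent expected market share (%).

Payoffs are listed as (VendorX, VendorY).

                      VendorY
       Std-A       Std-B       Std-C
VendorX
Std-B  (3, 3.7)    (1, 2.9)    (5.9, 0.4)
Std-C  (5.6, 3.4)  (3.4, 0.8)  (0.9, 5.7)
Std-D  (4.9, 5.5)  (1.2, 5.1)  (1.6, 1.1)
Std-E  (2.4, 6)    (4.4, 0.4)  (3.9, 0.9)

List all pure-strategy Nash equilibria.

VendorX against Std-A: payoffs 3, 5.6, 4.9, 2.4 → best response Std-C.
VendorX against Std-B: payoffs 1, 3.4, 1.2, 4.4 → best response Std-E.
VendorX against Std-C: payoffs 5.9, 0.9, 1.6, 3.9 → best response Std-B.
VendorY against Std-B: payoffs 3.7, 2.9, 0.4 → best response Std-A.
VendorY against Std-C: payoffs 3.4, 0.8, 5.7 → best response Std-C.
VendorY against Std-D: payoffs 5.5, 5.1, 1.1 → best response Std-A.
VendorY against Std-E: payoffs 6, 0.4, 0.9 → best response Std-A.
No profile is a mutual best response for all players.

There is no pure-strategy Nash equilibrium.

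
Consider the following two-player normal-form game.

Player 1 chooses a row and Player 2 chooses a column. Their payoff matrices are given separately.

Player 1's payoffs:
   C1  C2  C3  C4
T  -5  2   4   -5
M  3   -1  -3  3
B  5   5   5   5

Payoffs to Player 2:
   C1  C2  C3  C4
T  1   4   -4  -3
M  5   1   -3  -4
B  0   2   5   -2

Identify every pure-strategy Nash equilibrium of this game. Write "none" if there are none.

(T, C1): Player 1 can switch to M (-5 → 3). Not NE.
(T, C2): Player 1 can switch to B (2 → 5). Not NE.
(T, C3): Player 1 can switch to B (4 → 5). Not NE.
(T, C4): Player 1 can switch to M (-5 → 3). Not NE.
(M, C1): Player 1 can switch to B (3 → 5). Not NE.
(M, C2): Player 1 can switch to T (-1 → 2). Not NE.
(M, C3): Player 1 can switch to T (-3 → 4). Not NE.
(M, C4): Player 1 can switch to B (3 → 5). Not NE.
(B, C1): Player 2 can switch to C2 (0 → 2). Not NE.
(B, C2): Player 2 can switch to C3 (2 → 5). Not NE.
(B, C3): Player 1 gets 5, best alternative 4; Player 2 gets 5, best alternative 2. No profitable deviation — NE.
(B, C4): Player 2 can switch to C1 (-2 → 0). Not NE.

The unique pure-strategy Nash equilibrium is (B, C3).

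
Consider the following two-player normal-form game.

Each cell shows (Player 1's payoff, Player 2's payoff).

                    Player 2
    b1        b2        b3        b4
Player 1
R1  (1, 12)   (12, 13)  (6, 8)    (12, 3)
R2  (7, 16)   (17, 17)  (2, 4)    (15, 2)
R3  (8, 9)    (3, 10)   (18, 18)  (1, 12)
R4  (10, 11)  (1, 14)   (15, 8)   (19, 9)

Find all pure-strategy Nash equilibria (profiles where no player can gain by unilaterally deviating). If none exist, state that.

(R1, b1): Player 1 can switch to R2 (1 → 7). Not NE.
(R1, b2): Player 1 can switch to R2 (12 → 17). Not NE.
(R1, b3): Player 1 can switch to R3 (6 → 18). Not NE.
(R1, b4): Player 1 can switch to R2 (12 → 15). Not NE.
(R2, b1): Player 1 can switch to R3 (7 → 8). Not NE.
(R2, b2): Player 1 gets 17, best alternative 12; Player 2 gets 17, best alternative 16. No profitable deviation — NE.
(R2, b3): Player 1 can switch to R1 (2 → 6). Not NE.
(R3, b3): Player 1 gets 18, best alternative 15; Player 2 gets 18, best alternative 12. No profitable deviation — NE.
(The remaining 8 profiles each have a profitable deviation by the same check.)

Pure-strategy Nash equilibria: (R2, b2); (R3, b3)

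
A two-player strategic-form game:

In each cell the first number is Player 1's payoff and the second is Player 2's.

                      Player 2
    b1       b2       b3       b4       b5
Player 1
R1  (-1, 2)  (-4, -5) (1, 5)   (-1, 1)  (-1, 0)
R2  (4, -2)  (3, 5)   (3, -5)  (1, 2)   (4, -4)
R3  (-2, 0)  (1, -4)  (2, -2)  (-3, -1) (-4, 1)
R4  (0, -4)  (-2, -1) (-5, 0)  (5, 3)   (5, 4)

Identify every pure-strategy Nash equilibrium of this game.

(R2, b2) and (R4, b5)

Player 1 against b1: payoffs -1, 4, -2, 0 → best response R2.
Player 1 against b2: payoffs -4, 3, 1, -2 → best response R2.
Player 1 against b3: payoffs 1, 3, 2, -5 → best response R2.
Player 1 against b4: payoffs -1, 1, -3, 5 → best response R4.
Player 1 against b5: payoffs -1, 4, -4, 5 → best response R4.
Player 2 against R1: payoffs 2, -5, 5, 1, 0 → best response b3.
Player 2 against R2: payoffs -2, 5, -5, 2, -4 → best response b2.
Player 2 against R3: payoffs 0, -4, -2, -1, 1 → best response b5.
Player 2 against R4: payoffs -4, -1, 0, 3, 4 → best response b5.
Mutual best responses: (R2, b2); (R4, b5).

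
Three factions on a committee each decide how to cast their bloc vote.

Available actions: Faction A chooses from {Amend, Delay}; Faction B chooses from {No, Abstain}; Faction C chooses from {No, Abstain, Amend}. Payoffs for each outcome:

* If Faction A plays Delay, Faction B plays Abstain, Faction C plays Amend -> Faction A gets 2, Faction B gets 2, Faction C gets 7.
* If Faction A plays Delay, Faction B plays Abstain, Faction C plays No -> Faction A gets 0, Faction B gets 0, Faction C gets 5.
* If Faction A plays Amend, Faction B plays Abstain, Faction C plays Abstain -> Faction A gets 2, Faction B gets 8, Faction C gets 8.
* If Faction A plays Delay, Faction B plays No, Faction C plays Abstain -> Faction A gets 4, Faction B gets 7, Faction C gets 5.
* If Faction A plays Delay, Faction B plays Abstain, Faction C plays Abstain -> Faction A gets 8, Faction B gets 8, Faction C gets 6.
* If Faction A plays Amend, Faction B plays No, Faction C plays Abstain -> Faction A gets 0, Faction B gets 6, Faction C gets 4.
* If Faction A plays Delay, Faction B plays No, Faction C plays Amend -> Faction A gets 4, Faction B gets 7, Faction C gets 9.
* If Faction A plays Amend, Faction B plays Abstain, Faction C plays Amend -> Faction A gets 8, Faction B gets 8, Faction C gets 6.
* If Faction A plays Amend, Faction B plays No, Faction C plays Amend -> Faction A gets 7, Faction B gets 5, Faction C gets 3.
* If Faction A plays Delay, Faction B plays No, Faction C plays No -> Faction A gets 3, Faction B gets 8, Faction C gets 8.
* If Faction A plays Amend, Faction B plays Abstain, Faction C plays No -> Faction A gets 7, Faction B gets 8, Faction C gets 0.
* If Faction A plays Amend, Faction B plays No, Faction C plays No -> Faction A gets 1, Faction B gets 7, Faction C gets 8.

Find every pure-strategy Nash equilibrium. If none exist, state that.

Faction A against (No, No): payoffs 1, 3 → best response Delay.
Faction A against (No, Abstain): payoffs 0, 4 → best response Delay.
Faction A against (No, Amend): payoffs 7, 4 → best response Amend.
Faction A against (Abstain, No): payoffs 7, 0 → best response Amend.
Faction A against (Abstain, Abstain): payoffs 2, 8 → best response Delay.
Faction A against (Abstain, Amend): payoffs 8, 2 → best response Amend.
Faction B against (Amend, No): payoffs 7, 8 → best response Abstain.
Faction B against (Amend, Abstain): payoffs 6, 8 → best response Abstain.
Faction B against (Amend, Amend): payoffs 5, 8 → best response Abstain.
Faction B against (Delay, No): payoffs 8, 0 → best response No.
Faction B against (Delay, Abstain): payoffs 7, 8 → best response Abstain.
Faction B against (Delay, Amend): payoffs 7, 2 → best response No.
Faction C against (Amend, No): payoffs 8, 4, 3 → best response No.
Faction C against (Amend, Abstain): payoffs 0, 8, 6 → best response Abstain.
Faction C against (Delay, No): payoffs 8, 5, 9 → best response Amend.
Faction C against (Delay, Abstain): payoffs 5, 6, 7 → best response Amend.
No profile is a mutual best response for all players.

No pure-strategy Nash equilibrium.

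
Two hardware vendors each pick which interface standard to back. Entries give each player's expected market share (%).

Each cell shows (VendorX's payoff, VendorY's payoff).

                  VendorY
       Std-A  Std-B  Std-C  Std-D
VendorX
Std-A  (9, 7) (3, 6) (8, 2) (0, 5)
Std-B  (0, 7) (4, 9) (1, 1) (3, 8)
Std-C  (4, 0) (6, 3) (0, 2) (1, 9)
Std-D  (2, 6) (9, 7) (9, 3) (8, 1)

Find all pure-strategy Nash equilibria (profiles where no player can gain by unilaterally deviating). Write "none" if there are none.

(Std-A, Std-A): VendorX gets 9, best alternative 4; VendorY gets 7, best alternative 6. No profitable deviation — NE.
(Std-A, Std-B): VendorX can switch to Std-B (3 → 4). Not NE.
(Std-A, Std-C): VendorX can switch to Std-D (8 → 9). Not NE.
(Std-A, Std-D): VendorX can switch to Std-B (0 → 3). Not NE.
(Std-B, Std-A): VendorX can switch to Std-A (0 → 9). Not NE.
(Std-B, Std-B): VendorX can switch to Std-C (4 → 6). Not NE.
(Std-B, Std-C): VendorX can switch to Std-A (1 → 8). Not NE.
(Std-D, Std-B): VendorX gets 9, best alternative 6; VendorY gets 7, best alternative 6. No profitable deviation — NE.
(The remaining 8 profiles each have a profitable deviation by the same check.)

(Std-A, Std-A), (Std-D, Std-B)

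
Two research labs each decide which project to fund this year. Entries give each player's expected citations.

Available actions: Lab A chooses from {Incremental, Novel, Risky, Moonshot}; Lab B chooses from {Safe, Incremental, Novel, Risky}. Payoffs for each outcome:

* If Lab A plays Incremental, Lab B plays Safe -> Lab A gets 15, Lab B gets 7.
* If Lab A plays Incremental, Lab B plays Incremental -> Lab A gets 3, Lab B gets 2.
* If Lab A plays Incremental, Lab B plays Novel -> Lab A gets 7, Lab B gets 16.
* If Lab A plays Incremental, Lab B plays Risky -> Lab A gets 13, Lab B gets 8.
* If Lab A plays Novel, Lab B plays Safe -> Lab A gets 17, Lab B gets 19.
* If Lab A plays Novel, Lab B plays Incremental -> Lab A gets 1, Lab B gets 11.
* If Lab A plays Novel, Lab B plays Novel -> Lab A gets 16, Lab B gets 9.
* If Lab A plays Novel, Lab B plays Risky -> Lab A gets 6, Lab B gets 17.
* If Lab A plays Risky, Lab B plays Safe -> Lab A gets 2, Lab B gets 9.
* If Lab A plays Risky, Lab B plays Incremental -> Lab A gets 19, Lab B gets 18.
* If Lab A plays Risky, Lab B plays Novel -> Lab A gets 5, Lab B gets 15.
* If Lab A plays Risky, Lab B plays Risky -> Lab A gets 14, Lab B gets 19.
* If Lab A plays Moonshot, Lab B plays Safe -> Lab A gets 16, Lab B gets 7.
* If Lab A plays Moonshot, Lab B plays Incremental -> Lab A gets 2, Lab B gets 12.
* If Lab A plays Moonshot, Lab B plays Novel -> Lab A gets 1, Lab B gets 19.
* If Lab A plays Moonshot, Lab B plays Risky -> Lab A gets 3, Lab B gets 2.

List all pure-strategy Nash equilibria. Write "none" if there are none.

Check each profile: it is a Nash equilibrium iff no player can strictly gain by switching unilaterally.
(Incremental, Safe): Lab A can switch to Novel (15 → 17). Not NE.
(Incremental, Incremental): Lab A can switch to Risky (3 → 19). Not NE.
(Incremental, Novel): Lab A can switch to Novel (7 → 16). Not NE.
(Incremental, Risky): Lab A can switch to Risky (13 → 14). Not NE.
(Novel, Safe): Lab A gets 17, best alternative 16; Lab B gets 19, best alternative 17. No profitable deviation — NE.
(Novel, Incremental): Lab A can switch to Incremental (1 → 3). Not NE.
(Novel, Novel): Lab B can switch to Safe (9 → 19). Not NE.
(Novel, Risky): Lab A can switch to Incremental (6 → 13). Not NE.
(Risky, Safe): Lab A can switch to Incremental (2 → 15). Not NE.
(Risky, Incremental): Lab B can switch to Risky (18 → 19). Not NE.
(Risky, Novel): Lab A can switch to Incremental (5 → 7). Not NE.
(Risky, Risky): Lab A gets 14, best alternative 13; Lab B gets 19, best alternative 18. No profitable deviation — NE.
(The remaining 4 profiles each have a profitable deviation by the same check.)

Pure-strategy Nash equilibria: (Novel, Safe); (Risky, Risky)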